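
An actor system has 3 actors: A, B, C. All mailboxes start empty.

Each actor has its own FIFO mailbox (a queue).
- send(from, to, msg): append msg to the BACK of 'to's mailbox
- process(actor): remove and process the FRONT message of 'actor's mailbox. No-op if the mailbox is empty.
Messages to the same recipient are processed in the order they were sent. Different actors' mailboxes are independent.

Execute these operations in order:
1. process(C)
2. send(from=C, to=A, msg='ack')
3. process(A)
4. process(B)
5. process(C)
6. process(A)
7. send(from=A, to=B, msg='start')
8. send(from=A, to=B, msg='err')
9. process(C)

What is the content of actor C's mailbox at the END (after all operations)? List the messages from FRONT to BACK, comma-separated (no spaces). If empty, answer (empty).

Answer: (empty)

Derivation:
After 1 (process(C)): A:[] B:[] C:[]
After 2 (send(from=C, to=A, msg='ack')): A:[ack] B:[] C:[]
After 3 (process(A)): A:[] B:[] C:[]
After 4 (process(B)): A:[] B:[] C:[]
After 5 (process(C)): A:[] B:[] C:[]
After 6 (process(A)): A:[] B:[] C:[]
After 7 (send(from=A, to=B, msg='start')): A:[] B:[start] C:[]
After 8 (send(from=A, to=B, msg='err')): A:[] B:[start,err] C:[]
After 9 (process(C)): A:[] B:[start,err] C:[]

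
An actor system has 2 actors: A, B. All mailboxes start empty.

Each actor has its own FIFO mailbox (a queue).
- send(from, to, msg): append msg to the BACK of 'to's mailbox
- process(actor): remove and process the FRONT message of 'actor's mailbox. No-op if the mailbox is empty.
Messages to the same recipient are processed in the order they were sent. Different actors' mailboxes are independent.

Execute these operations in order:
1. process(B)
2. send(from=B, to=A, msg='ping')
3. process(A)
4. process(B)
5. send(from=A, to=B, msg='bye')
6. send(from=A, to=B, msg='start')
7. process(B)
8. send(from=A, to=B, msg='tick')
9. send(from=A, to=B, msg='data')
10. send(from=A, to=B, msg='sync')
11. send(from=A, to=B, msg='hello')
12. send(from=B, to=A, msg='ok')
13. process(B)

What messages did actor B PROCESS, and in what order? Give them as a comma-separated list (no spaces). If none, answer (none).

Answer: bye,start

Derivation:
After 1 (process(B)): A:[] B:[]
After 2 (send(from=B, to=A, msg='ping')): A:[ping] B:[]
After 3 (process(A)): A:[] B:[]
After 4 (process(B)): A:[] B:[]
After 5 (send(from=A, to=B, msg='bye')): A:[] B:[bye]
After 6 (send(from=A, to=B, msg='start')): A:[] B:[bye,start]
After 7 (process(B)): A:[] B:[start]
After 8 (send(from=A, to=B, msg='tick')): A:[] B:[start,tick]
After 9 (send(from=A, to=B, msg='data')): A:[] B:[start,tick,data]
After 10 (send(from=A, to=B, msg='sync')): A:[] B:[start,tick,data,sync]
After 11 (send(from=A, to=B, msg='hello')): A:[] B:[start,tick,data,sync,hello]
After 12 (send(from=B, to=A, msg='ok')): A:[ok] B:[start,tick,data,sync,hello]
After 13 (process(B)): A:[ok] B:[tick,data,sync,hello]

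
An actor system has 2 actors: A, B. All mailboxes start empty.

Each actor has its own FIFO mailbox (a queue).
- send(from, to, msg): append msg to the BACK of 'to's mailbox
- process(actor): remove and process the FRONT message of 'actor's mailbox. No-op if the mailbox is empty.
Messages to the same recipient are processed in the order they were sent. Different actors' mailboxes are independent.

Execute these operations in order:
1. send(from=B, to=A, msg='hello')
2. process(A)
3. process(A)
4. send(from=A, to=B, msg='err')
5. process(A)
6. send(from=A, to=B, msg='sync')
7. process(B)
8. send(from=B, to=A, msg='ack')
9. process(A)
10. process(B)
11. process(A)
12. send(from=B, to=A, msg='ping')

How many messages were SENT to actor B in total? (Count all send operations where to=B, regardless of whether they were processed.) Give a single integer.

Answer: 2

Derivation:
After 1 (send(from=B, to=A, msg='hello')): A:[hello] B:[]
After 2 (process(A)): A:[] B:[]
After 3 (process(A)): A:[] B:[]
After 4 (send(from=A, to=B, msg='err')): A:[] B:[err]
After 5 (process(A)): A:[] B:[err]
After 6 (send(from=A, to=B, msg='sync')): A:[] B:[err,sync]
After 7 (process(B)): A:[] B:[sync]
After 8 (send(from=B, to=A, msg='ack')): A:[ack] B:[sync]
After 9 (process(A)): A:[] B:[sync]
After 10 (process(B)): A:[] B:[]
After 11 (process(A)): A:[] B:[]
After 12 (send(from=B, to=A, msg='ping')): A:[ping] B:[]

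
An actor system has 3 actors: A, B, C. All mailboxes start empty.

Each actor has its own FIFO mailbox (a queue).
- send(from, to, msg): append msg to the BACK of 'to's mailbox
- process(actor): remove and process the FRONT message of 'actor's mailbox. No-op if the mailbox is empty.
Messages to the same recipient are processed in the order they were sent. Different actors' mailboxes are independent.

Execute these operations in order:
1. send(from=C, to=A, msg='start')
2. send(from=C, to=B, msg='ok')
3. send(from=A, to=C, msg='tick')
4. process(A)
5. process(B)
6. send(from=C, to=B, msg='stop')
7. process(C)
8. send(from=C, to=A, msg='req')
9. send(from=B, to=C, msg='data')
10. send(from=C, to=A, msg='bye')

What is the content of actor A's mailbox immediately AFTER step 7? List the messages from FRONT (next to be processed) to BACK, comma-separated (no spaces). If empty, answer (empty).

After 1 (send(from=C, to=A, msg='start')): A:[start] B:[] C:[]
After 2 (send(from=C, to=B, msg='ok')): A:[start] B:[ok] C:[]
After 3 (send(from=A, to=C, msg='tick')): A:[start] B:[ok] C:[tick]
After 4 (process(A)): A:[] B:[ok] C:[tick]
After 5 (process(B)): A:[] B:[] C:[tick]
After 6 (send(from=C, to=B, msg='stop')): A:[] B:[stop] C:[tick]
After 7 (process(C)): A:[] B:[stop] C:[]

(empty)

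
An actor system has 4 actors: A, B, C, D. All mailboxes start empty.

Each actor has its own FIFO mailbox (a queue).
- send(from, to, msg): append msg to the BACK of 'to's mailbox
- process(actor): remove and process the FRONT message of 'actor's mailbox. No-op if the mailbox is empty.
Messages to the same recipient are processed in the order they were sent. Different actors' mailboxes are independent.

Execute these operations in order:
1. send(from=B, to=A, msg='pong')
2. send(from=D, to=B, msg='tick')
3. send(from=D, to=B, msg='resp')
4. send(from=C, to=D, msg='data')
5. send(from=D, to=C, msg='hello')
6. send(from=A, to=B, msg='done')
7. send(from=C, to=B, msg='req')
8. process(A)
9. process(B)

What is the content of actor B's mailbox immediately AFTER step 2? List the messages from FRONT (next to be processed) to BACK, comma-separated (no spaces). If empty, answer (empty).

After 1 (send(from=B, to=A, msg='pong')): A:[pong] B:[] C:[] D:[]
After 2 (send(from=D, to=B, msg='tick')): A:[pong] B:[tick] C:[] D:[]

tick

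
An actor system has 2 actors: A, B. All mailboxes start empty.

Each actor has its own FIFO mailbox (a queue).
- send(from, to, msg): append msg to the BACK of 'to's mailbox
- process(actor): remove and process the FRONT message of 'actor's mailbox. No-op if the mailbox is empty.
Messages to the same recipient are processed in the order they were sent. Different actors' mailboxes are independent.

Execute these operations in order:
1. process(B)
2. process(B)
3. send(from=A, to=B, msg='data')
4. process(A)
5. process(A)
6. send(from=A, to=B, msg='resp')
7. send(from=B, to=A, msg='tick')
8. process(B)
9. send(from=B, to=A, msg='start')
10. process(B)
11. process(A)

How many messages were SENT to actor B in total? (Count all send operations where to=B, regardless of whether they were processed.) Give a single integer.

Answer: 2

Derivation:
After 1 (process(B)): A:[] B:[]
After 2 (process(B)): A:[] B:[]
After 3 (send(from=A, to=B, msg='data')): A:[] B:[data]
After 4 (process(A)): A:[] B:[data]
After 5 (process(A)): A:[] B:[data]
After 6 (send(from=A, to=B, msg='resp')): A:[] B:[data,resp]
After 7 (send(from=B, to=A, msg='tick')): A:[tick] B:[data,resp]
After 8 (process(B)): A:[tick] B:[resp]
After 9 (send(from=B, to=A, msg='start')): A:[tick,start] B:[resp]
After 10 (process(B)): A:[tick,start] B:[]
After 11 (process(A)): A:[start] B:[]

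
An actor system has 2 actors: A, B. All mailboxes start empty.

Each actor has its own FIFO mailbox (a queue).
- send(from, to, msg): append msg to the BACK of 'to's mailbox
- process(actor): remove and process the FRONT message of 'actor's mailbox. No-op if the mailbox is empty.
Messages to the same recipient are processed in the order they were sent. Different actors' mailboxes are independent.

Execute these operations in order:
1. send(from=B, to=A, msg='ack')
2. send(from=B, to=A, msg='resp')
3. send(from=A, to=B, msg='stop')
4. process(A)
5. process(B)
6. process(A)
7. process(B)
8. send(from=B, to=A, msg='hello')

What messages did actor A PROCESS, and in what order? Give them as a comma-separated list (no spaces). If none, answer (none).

After 1 (send(from=B, to=A, msg='ack')): A:[ack] B:[]
After 2 (send(from=B, to=A, msg='resp')): A:[ack,resp] B:[]
After 3 (send(from=A, to=B, msg='stop')): A:[ack,resp] B:[stop]
After 4 (process(A)): A:[resp] B:[stop]
After 5 (process(B)): A:[resp] B:[]
After 6 (process(A)): A:[] B:[]
After 7 (process(B)): A:[] B:[]
After 8 (send(from=B, to=A, msg='hello')): A:[hello] B:[]

Answer: ack,resp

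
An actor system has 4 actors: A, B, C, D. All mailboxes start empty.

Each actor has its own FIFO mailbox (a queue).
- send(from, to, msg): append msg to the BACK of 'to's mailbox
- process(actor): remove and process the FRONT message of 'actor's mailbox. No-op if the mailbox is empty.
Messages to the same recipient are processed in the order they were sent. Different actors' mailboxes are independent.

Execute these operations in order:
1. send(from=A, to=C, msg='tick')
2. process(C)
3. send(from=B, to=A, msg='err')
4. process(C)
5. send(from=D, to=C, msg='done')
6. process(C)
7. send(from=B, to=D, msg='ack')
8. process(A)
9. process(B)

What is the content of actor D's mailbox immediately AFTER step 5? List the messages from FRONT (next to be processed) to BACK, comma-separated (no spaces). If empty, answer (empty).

After 1 (send(from=A, to=C, msg='tick')): A:[] B:[] C:[tick] D:[]
After 2 (process(C)): A:[] B:[] C:[] D:[]
After 3 (send(from=B, to=A, msg='err')): A:[err] B:[] C:[] D:[]
After 4 (process(C)): A:[err] B:[] C:[] D:[]
After 5 (send(from=D, to=C, msg='done')): A:[err] B:[] C:[done] D:[]

(empty)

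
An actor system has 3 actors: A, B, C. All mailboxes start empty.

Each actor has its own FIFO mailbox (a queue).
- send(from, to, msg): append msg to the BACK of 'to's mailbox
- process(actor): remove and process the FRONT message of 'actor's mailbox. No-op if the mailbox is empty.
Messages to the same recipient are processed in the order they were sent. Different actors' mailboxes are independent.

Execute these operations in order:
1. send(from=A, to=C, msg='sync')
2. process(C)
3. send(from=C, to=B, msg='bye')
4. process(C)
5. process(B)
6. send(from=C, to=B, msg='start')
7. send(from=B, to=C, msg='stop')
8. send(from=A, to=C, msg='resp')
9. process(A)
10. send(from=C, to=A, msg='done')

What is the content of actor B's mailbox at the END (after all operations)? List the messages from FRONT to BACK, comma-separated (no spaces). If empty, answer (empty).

After 1 (send(from=A, to=C, msg='sync')): A:[] B:[] C:[sync]
After 2 (process(C)): A:[] B:[] C:[]
After 3 (send(from=C, to=B, msg='bye')): A:[] B:[bye] C:[]
After 4 (process(C)): A:[] B:[bye] C:[]
After 5 (process(B)): A:[] B:[] C:[]
After 6 (send(from=C, to=B, msg='start')): A:[] B:[start] C:[]
After 7 (send(from=B, to=C, msg='stop')): A:[] B:[start] C:[stop]
After 8 (send(from=A, to=C, msg='resp')): A:[] B:[start] C:[stop,resp]
After 9 (process(A)): A:[] B:[start] C:[stop,resp]
After 10 (send(from=C, to=A, msg='done')): A:[done] B:[start] C:[stop,resp]

Answer: start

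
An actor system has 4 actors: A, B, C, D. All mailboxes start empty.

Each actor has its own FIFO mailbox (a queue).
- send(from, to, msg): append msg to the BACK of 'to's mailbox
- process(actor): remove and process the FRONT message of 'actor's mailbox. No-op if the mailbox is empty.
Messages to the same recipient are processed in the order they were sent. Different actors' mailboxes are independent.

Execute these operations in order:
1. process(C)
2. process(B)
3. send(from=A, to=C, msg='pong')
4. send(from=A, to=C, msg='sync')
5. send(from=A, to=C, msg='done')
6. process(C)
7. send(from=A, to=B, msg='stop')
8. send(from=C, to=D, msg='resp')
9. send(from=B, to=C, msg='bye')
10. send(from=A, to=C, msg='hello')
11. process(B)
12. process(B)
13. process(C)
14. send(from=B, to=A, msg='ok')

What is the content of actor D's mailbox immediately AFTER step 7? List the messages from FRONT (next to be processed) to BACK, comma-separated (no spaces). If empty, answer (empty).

After 1 (process(C)): A:[] B:[] C:[] D:[]
After 2 (process(B)): A:[] B:[] C:[] D:[]
After 3 (send(from=A, to=C, msg='pong')): A:[] B:[] C:[pong] D:[]
After 4 (send(from=A, to=C, msg='sync')): A:[] B:[] C:[pong,sync] D:[]
After 5 (send(from=A, to=C, msg='done')): A:[] B:[] C:[pong,sync,done] D:[]
After 6 (process(C)): A:[] B:[] C:[sync,done] D:[]
After 7 (send(from=A, to=B, msg='stop')): A:[] B:[stop] C:[sync,done] D:[]

(empty)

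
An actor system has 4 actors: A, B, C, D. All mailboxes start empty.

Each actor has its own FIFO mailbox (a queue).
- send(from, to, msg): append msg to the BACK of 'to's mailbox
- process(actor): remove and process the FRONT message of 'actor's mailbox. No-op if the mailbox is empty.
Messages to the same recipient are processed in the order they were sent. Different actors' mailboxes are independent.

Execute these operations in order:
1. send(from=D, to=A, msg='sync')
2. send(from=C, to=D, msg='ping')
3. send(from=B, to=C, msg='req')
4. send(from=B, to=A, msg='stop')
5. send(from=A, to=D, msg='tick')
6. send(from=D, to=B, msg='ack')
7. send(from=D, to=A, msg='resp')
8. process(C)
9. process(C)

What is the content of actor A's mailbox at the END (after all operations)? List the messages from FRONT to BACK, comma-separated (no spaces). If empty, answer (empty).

Answer: sync,stop,resp

Derivation:
After 1 (send(from=D, to=A, msg='sync')): A:[sync] B:[] C:[] D:[]
After 2 (send(from=C, to=D, msg='ping')): A:[sync] B:[] C:[] D:[ping]
After 3 (send(from=B, to=C, msg='req')): A:[sync] B:[] C:[req] D:[ping]
After 4 (send(from=B, to=A, msg='stop')): A:[sync,stop] B:[] C:[req] D:[ping]
After 5 (send(from=A, to=D, msg='tick')): A:[sync,stop] B:[] C:[req] D:[ping,tick]
After 6 (send(from=D, to=B, msg='ack')): A:[sync,stop] B:[ack] C:[req] D:[ping,tick]
After 7 (send(from=D, to=A, msg='resp')): A:[sync,stop,resp] B:[ack] C:[req] D:[ping,tick]
After 8 (process(C)): A:[sync,stop,resp] B:[ack] C:[] D:[ping,tick]
After 9 (process(C)): A:[sync,stop,resp] B:[ack] C:[] D:[ping,tick]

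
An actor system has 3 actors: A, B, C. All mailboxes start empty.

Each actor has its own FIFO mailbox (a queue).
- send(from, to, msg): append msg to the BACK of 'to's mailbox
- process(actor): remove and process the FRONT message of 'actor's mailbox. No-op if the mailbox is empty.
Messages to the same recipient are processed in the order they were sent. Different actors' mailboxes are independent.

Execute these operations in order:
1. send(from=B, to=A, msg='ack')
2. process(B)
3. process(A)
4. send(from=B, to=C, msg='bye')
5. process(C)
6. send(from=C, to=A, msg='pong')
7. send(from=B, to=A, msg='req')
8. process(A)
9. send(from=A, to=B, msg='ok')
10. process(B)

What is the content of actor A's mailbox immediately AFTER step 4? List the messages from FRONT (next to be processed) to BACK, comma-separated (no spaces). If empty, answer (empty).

After 1 (send(from=B, to=A, msg='ack')): A:[ack] B:[] C:[]
After 2 (process(B)): A:[ack] B:[] C:[]
After 3 (process(A)): A:[] B:[] C:[]
After 4 (send(from=B, to=C, msg='bye')): A:[] B:[] C:[bye]

(empty)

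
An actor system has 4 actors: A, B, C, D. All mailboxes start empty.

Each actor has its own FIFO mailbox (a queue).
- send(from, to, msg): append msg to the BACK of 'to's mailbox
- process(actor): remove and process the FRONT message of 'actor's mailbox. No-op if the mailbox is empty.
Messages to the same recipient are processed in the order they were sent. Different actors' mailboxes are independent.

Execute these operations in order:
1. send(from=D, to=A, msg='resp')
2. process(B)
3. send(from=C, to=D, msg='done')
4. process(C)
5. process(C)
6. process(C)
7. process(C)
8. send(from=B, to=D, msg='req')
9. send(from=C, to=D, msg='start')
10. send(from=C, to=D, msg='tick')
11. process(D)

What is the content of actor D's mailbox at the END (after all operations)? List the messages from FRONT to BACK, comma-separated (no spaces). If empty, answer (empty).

After 1 (send(from=D, to=A, msg='resp')): A:[resp] B:[] C:[] D:[]
After 2 (process(B)): A:[resp] B:[] C:[] D:[]
After 3 (send(from=C, to=D, msg='done')): A:[resp] B:[] C:[] D:[done]
After 4 (process(C)): A:[resp] B:[] C:[] D:[done]
After 5 (process(C)): A:[resp] B:[] C:[] D:[done]
After 6 (process(C)): A:[resp] B:[] C:[] D:[done]
After 7 (process(C)): A:[resp] B:[] C:[] D:[done]
After 8 (send(from=B, to=D, msg='req')): A:[resp] B:[] C:[] D:[done,req]
After 9 (send(from=C, to=D, msg='start')): A:[resp] B:[] C:[] D:[done,req,start]
After 10 (send(from=C, to=D, msg='tick')): A:[resp] B:[] C:[] D:[done,req,start,tick]
After 11 (process(D)): A:[resp] B:[] C:[] D:[req,start,tick]

Answer: req,start,tick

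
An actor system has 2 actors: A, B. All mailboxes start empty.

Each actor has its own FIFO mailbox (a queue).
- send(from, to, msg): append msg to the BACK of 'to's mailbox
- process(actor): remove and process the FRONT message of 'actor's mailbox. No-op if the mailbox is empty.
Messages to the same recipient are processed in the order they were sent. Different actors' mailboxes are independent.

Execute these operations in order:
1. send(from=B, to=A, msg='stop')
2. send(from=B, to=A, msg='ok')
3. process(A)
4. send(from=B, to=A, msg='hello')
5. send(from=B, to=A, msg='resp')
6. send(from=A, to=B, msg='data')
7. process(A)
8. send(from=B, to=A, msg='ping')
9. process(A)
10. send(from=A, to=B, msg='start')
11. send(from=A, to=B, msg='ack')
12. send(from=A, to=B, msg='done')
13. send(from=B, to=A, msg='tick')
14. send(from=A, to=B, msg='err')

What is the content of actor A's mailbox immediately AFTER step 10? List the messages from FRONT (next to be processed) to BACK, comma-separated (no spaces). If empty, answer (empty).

After 1 (send(from=B, to=A, msg='stop')): A:[stop] B:[]
After 2 (send(from=B, to=A, msg='ok')): A:[stop,ok] B:[]
After 3 (process(A)): A:[ok] B:[]
After 4 (send(from=B, to=A, msg='hello')): A:[ok,hello] B:[]
After 5 (send(from=B, to=A, msg='resp')): A:[ok,hello,resp] B:[]
After 6 (send(from=A, to=B, msg='data')): A:[ok,hello,resp] B:[data]
After 7 (process(A)): A:[hello,resp] B:[data]
After 8 (send(from=B, to=A, msg='ping')): A:[hello,resp,ping] B:[data]
After 9 (process(A)): A:[resp,ping] B:[data]
After 10 (send(from=A, to=B, msg='start')): A:[resp,ping] B:[data,start]

resp,ping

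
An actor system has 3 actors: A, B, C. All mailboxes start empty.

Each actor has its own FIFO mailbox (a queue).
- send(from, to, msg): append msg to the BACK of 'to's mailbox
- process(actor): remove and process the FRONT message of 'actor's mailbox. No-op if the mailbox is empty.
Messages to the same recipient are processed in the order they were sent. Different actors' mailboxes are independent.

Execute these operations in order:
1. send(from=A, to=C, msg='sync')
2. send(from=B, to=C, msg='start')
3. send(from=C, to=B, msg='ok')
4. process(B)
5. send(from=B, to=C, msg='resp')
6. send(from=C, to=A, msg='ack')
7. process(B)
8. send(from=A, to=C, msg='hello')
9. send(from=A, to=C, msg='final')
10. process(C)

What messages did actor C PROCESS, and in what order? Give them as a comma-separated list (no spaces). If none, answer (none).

After 1 (send(from=A, to=C, msg='sync')): A:[] B:[] C:[sync]
After 2 (send(from=B, to=C, msg='start')): A:[] B:[] C:[sync,start]
After 3 (send(from=C, to=B, msg='ok')): A:[] B:[ok] C:[sync,start]
After 4 (process(B)): A:[] B:[] C:[sync,start]
After 5 (send(from=B, to=C, msg='resp')): A:[] B:[] C:[sync,start,resp]
After 6 (send(from=C, to=A, msg='ack')): A:[ack] B:[] C:[sync,start,resp]
After 7 (process(B)): A:[ack] B:[] C:[sync,start,resp]
After 8 (send(from=A, to=C, msg='hello')): A:[ack] B:[] C:[sync,start,resp,hello]
After 9 (send(from=A, to=C, msg='final')): A:[ack] B:[] C:[sync,start,resp,hello,final]
After 10 (process(C)): A:[ack] B:[] C:[start,resp,hello,final]

Answer: sync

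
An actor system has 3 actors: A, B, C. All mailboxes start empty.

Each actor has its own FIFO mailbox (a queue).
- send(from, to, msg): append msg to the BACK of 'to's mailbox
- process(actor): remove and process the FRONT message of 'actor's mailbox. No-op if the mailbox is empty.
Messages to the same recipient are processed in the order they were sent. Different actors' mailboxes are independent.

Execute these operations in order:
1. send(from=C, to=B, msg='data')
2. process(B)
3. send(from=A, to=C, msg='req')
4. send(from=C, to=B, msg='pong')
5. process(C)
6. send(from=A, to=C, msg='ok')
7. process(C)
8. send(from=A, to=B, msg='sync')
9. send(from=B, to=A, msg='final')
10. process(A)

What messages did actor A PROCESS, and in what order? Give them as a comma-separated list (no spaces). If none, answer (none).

Answer: final

Derivation:
After 1 (send(from=C, to=B, msg='data')): A:[] B:[data] C:[]
After 2 (process(B)): A:[] B:[] C:[]
After 3 (send(from=A, to=C, msg='req')): A:[] B:[] C:[req]
After 4 (send(from=C, to=B, msg='pong')): A:[] B:[pong] C:[req]
After 5 (process(C)): A:[] B:[pong] C:[]
After 6 (send(from=A, to=C, msg='ok')): A:[] B:[pong] C:[ok]
After 7 (process(C)): A:[] B:[pong] C:[]
After 8 (send(from=A, to=B, msg='sync')): A:[] B:[pong,sync] C:[]
After 9 (send(from=B, to=A, msg='final')): A:[final] B:[pong,sync] C:[]
After 10 (process(A)): A:[] B:[pong,sync] C:[]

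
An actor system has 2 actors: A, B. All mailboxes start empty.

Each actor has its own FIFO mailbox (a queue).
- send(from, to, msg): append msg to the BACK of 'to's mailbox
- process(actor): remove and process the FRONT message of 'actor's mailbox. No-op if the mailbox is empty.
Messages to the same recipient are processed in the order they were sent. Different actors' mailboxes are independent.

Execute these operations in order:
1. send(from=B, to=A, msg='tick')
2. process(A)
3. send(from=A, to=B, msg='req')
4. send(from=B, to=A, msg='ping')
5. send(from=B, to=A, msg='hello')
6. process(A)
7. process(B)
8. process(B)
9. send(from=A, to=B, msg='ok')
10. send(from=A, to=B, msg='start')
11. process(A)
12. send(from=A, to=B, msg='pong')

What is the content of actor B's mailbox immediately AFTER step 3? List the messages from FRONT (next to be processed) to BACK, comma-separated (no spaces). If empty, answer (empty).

After 1 (send(from=B, to=A, msg='tick')): A:[tick] B:[]
After 2 (process(A)): A:[] B:[]
After 3 (send(from=A, to=B, msg='req')): A:[] B:[req]

req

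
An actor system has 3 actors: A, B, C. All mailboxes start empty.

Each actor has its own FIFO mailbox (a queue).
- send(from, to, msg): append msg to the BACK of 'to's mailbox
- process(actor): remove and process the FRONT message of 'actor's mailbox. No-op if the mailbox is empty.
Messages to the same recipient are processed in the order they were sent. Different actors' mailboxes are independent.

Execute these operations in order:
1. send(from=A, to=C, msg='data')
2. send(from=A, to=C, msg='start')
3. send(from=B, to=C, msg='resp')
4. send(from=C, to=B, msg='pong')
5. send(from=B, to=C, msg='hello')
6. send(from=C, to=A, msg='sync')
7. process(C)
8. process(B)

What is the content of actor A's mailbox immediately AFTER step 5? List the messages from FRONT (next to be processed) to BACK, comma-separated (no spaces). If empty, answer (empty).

After 1 (send(from=A, to=C, msg='data')): A:[] B:[] C:[data]
After 2 (send(from=A, to=C, msg='start')): A:[] B:[] C:[data,start]
After 3 (send(from=B, to=C, msg='resp')): A:[] B:[] C:[data,start,resp]
After 4 (send(from=C, to=B, msg='pong')): A:[] B:[pong] C:[data,start,resp]
After 5 (send(from=B, to=C, msg='hello')): A:[] B:[pong] C:[data,start,resp,hello]

(empty)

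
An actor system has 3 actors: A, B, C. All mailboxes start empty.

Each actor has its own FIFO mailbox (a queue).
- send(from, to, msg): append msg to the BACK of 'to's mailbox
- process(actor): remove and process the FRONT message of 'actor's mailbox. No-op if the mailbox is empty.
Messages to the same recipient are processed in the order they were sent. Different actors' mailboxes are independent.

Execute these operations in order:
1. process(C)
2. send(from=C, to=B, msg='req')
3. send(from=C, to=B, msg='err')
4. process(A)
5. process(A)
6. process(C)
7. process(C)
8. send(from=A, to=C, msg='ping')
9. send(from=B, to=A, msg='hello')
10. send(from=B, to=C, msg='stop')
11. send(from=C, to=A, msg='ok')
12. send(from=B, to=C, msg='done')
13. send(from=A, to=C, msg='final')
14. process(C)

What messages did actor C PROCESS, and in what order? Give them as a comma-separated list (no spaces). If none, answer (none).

After 1 (process(C)): A:[] B:[] C:[]
After 2 (send(from=C, to=B, msg='req')): A:[] B:[req] C:[]
After 3 (send(from=C, to=B, msg='err')): A:[] B:[req,err] C:[]
After 4 (process(A)): A:[] B:[req,err] C:[]
After 5 (process(A)): A:[] B:[req,err] C:[]
After 6 (process(C)): A:[] B:[req,err] C:[]
After 7 (process(C)): A:[] B:[req,err] C:[]
After 8 (send(from=A, to=C, msg='ping')): A:[] B:[req,err] C:[ping]
After 9 (send(from=B, to=A, msg='hello')): A:[hello] B:[req,err] C:[ping]
After 10 (send(from=B, to=C, msg='stop')): A:[hello] B:[req,err] C:[ping,stop]
After 11 (send(from=C, to=A, msg='ok')): A:[hello,ok] B:[req,err] C:[ping,stop]
After 12 (send(from=B, to=C, msg='done')): A:[hello,ok] B:[req,err] C:[ping,stop,done]
After 13 (send(from=A, to=C, msg='final')): A:[hello,ok] B:[req,err] C:[ping,stop,done,final]
After 14 (process(C)): A:[hello,ok] B:[req,err] C:[stop,done,final]

Answer: ping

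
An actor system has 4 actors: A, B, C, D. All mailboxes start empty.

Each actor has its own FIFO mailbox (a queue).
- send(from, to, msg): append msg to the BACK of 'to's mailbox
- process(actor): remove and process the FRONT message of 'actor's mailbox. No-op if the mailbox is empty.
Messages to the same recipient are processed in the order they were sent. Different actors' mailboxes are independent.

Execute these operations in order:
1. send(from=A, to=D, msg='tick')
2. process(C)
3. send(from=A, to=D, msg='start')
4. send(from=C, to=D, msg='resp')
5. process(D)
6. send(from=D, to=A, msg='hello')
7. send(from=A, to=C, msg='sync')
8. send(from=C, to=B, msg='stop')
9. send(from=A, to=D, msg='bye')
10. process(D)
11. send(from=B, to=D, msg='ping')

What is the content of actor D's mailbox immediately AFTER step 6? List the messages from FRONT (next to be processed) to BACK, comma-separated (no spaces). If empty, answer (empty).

After 1 (send(from=A, to=D, msg='tick')): A:[] B:[] C:[] D:[tick]
After 2 (process(C)): A:[] B:[] C:[] D:[tick]
After 3 (send(from=A, to=D, msg='start')): A:[] B:[] C:[] D:[tick,start]
After 4 (send(from=C, to=D, msg='resp')): A:[] B:[] C:[] D:[tick,start,resp]
After 5 (process(D)): A:[] B:[] C:[] D:[start,resp]
After 6 (send(from=D, to=A, msg='hello')): A:[hello] B:[] C:[] D:[start,resp]

start,resp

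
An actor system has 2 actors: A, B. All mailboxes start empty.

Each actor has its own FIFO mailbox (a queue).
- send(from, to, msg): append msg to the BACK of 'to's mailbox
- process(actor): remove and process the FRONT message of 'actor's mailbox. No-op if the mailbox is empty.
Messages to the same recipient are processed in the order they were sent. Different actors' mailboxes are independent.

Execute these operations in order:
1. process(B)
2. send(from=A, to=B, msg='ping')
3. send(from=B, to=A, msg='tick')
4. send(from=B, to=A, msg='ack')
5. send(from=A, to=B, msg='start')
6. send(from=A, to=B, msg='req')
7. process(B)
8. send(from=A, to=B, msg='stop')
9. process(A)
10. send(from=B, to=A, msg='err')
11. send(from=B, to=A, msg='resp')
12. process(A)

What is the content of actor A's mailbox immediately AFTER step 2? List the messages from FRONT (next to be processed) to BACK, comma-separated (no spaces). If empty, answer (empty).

After 1 (process(B)): A:[] B:[]
After 2 (send(from=A, to=B, msg='ping')): A:[] B:[ping]

(empty)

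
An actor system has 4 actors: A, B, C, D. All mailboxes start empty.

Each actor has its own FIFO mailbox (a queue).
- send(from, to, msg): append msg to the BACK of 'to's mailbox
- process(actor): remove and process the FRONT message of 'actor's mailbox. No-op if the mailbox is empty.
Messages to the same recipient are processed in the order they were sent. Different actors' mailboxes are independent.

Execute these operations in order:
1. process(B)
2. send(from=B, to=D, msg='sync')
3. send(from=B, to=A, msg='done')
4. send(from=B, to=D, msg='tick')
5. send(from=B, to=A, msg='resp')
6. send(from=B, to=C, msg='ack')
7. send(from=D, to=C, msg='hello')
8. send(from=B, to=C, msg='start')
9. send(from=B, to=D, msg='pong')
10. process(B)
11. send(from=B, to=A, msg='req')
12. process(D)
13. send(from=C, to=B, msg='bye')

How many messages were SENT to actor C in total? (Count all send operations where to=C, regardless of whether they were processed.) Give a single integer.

After 1 (process(B)): A:[] B:[] C:[] D:[]
After 2 (send(from=B, to=D, msg='sync')): A:[] B:[] C:[] D:[sync]
After 3 (send(from=B, to=A, msg='done')): A:[done] B:[] C:[] D:[sync]
After 4 (send(from=B, to=D, msg='tick')): A:[done] B:[] C:[] D:[sync,tick]
After 5 (send(from=B, to=A, msg='resp')): A:[done,resp] B:[] C:[] D:[sync,tick]
After 6 (send(from=B, to=C, msg='ack')): A:[done,resp] B:[] C:[ack] D:[sync,tick]
After 7 (send(from=D, to=C, msg='hello')): A:[done,resp] B:[] C:[ack,hello] D:[sync,tick]
After 8 (send(from=B, to=C, msg='start')): A:[done,resp] B:[] C:[ack,hello,start] D:[sync,tick]
After 9 (send(from=B, to=D, msg='pong')): A:[done,resp] B:[] C:[ack,hello,start] D:[sync,tick,pong]
After 10 (process(B)): A:[done,resp] B:[] C:[ack,hello,start] D:[sync,tick,pong]
After 11 (send(from=B, to=A, msg='req')): A:[done,resp,req] B:[] C:[ack,hello,start] D:[sync,tick,pong]
After 12 (process(D)): A:[done,resp,req] B:[] C:[ack,hello,start] D:[tick,pong]
After 13 (send(from=C, to=B, msg='bye')): A:[done,resp,req] B:[bye] C:[ack,hello,start] D:[tick,pong]

Answer: 3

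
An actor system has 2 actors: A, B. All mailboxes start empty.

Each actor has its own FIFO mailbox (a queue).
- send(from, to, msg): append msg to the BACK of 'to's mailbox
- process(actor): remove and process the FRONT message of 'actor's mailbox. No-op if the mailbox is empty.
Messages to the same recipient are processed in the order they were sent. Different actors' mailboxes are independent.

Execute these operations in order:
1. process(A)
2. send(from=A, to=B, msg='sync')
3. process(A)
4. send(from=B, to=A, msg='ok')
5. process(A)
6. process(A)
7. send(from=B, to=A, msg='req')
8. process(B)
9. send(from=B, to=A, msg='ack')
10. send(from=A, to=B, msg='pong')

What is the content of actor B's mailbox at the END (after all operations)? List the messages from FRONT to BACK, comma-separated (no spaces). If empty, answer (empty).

Answer: pong

Derivation:
After 1 (process(A)): A:[] B:[]
After 2 (send(from=A, to=B, msg='sync')): A:[] B:[sync]
After 3 (process(A)): A:[] B:[sync]
After 4 (send(from=B, to=A, msg='ok')): A:[ok] B:[sync]
After 5 (process(A)): A:[] B:[sync]
After 6 (process(A)): A:[] B:[sync]
After 7 (send(from=B, to=A, msg='req')): A:[req] B:[sync]
After 8 (process(B)): A:[req] B:[]
After 9 (send(from=B, to=A, msg='ack')): A:[req,ack] B:[]
After 10 (send(from=A, to=B, msg='pong')): A:[req,ack] B:[pong]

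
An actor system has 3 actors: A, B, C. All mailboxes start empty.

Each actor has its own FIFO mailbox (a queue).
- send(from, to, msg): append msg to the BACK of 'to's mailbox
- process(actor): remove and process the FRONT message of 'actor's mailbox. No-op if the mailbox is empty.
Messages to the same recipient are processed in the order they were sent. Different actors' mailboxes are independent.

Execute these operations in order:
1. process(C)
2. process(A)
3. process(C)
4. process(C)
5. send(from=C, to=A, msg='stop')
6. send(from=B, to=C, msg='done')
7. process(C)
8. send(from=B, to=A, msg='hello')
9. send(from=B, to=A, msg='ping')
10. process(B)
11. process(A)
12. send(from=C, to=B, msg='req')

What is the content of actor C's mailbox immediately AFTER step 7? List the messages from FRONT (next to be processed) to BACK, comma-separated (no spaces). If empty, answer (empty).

After 1 (process(C)): A:[] B:[] C:[]
After 2 (process(A)): A:[] B:[] C:[]
After 3 (process(C)): A:[] B:[] C:[]
After 4 (process(C)): A:[] B:[] C:[]
After 5 (send(from=C, to=A, msg='stop')): A:[stop] B:[] C:[]
After 6 (send(from=B, to=C, msg='done')): A:[stop] B:[] C:[done]
After 7 (process(C)): A:[stop] B:[] C:[]

(empty)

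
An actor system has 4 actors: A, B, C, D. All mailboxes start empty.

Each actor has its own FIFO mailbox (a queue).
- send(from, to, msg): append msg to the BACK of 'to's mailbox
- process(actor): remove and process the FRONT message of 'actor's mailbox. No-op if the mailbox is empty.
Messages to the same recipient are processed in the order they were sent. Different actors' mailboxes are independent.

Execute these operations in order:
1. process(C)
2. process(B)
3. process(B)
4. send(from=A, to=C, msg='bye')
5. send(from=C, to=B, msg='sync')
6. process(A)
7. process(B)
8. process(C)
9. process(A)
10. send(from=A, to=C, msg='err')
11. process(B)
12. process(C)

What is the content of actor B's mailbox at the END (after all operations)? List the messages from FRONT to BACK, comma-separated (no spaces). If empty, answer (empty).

After 1 (process(C)): A:[] B:[] C:[] D:[]
After 2 (process(B)): A:[] B:[] C:[] D:[]
After 3 (process(B)): A:[] B:[] C:[] D:[]
After 4 (send(from=A, to=C, msg='bye')): A:[] B:[] C:[bye] D:[]
After 5 (send(from=C, to=B, msg='sync')): A:[] B:[sync] C:[bye] D:[]
After 6 (process(A)): A:[] B:[sync] C:[bye] D:[]
After 7 (process(B)): A:[] B:[] C:[bye] D:[]
After 8 (process(C)): A:[] B:[] C:[] D:[]
After 9 (process(A)): A:[] B:[] C:[] D:[]
After 10 (send(from=A, to=C, msg='err')): A:[] B:[] C:[err] D:[]
After 11 (process(B)): A:[] B:[] C:[err] D:[]
After 12 (process(C)): A:[] B:[] C:[] D:[]

Answer: (empty)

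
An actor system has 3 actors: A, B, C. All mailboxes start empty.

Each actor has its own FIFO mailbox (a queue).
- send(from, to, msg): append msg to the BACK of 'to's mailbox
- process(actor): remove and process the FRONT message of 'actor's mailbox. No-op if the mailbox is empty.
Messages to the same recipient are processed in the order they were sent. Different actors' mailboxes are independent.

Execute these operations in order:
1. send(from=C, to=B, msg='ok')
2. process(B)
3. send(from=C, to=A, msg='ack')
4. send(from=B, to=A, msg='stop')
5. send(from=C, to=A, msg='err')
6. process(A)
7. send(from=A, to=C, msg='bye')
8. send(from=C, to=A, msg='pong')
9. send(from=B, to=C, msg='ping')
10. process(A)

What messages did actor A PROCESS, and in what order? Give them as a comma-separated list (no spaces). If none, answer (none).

After 1 (send(from=C, to=B, msg='ok')): A:[] B:[ok] C:[]
After 2 (process(B)): A:[] B:[] C:[]
After 3 (send(from=C, to=A, msg='ack')): A:[ack] B:[] C:[]
After 4 (send(from=B, to=A, msg='stop')): A:[ack,stop] B:[] C:[]
After 5 (send(from=C, to=A, msg='err')): A:[ack,stop,err] B:[] C:[]
After 6 (process(A)): A:[stop,err] B:[] C:[]
After 7 (send(from=A, to=C, msg='bye')): A:[stop,err] B:[] C:[bye]
After 8 (send(from=C, to=A, msg='pong')): A:[stop,err,pong] B:[] C:[bye]
After 9 (send(from=B, to=C, msg='ping')): A:[stop,err,pong] B:[] C:[bye,ping]
After 10 (process(A)): A:[err,pong] B:[] C:[bye,ping]

Answer: ack,stop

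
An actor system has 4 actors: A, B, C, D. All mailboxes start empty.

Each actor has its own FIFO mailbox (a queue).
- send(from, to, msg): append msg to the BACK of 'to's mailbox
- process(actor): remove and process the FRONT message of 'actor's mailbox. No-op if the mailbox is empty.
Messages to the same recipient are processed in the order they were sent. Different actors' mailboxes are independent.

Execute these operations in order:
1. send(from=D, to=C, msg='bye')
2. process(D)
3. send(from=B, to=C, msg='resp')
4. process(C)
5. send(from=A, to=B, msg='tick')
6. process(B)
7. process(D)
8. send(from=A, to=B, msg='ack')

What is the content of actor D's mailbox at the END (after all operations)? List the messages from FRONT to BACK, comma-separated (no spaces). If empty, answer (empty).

Answer: (empty)

Derivation:
After 1 (send(from=D, to=C, msg='bye')): A:[] B:[] C:[bye] D:[]
After 2 (process(D)): A:[] B:[] C:[bye] D:[]
After 3 (send(from=B, to=C, msg='resp')): A:[] B:[] C:[bye,resp] D:[]
After 4 (process(C)): A:[] B:[] C:[resp] D:[]
After 5 (send(from=A, to=B, msg='tick')): A:[] B:[tick] C:[resp] D:[]
After 6 (process(B)): A:[] B:[] C:[resp] D:[]
After 7 (process(D)): A:[] B:[] C:[resp] D:[]
After 8 (send(from=A, to=B, msg='ack')): A:[] B:[ack] C:[resp] D:[]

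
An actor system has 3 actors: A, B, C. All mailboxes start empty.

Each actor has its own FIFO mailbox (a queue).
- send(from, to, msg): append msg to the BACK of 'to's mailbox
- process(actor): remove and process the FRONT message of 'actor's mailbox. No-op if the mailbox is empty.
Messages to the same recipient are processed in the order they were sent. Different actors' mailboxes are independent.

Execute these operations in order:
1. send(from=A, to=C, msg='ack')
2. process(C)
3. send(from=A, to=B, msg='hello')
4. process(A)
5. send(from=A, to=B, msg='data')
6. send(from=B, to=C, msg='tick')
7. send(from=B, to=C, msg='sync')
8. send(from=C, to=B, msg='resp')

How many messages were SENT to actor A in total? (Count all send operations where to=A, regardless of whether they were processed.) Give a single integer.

Answer: 0

Derivation:
After 1 (send(from=A, to=C, msg='ack')): A:[] B:[] C:[ack]
After 2 (process(C)): A:[] B:[] C:[]
After 3 (send(from=A, to=B, msg='hello')): A:[] B:[hello] C:[]
After 4 (process(A)): A:[] B:[hello] C:[]
After 5 (send(from=A, to=B, msg='data')): A:[] B:[hello,data] C:[]
After 6 (send(from=B, to=C, msg='tick')): A:[] B:[hello,data] C:[tick]
After 7 (send(from=B, to=C, msg='sync')): A:[] B:[hello,data] C:[tick,sync]
After 8 (send(from=C, to=B, msg='resp')): A:[] B:[hello,data,resp] C:[tick,sync]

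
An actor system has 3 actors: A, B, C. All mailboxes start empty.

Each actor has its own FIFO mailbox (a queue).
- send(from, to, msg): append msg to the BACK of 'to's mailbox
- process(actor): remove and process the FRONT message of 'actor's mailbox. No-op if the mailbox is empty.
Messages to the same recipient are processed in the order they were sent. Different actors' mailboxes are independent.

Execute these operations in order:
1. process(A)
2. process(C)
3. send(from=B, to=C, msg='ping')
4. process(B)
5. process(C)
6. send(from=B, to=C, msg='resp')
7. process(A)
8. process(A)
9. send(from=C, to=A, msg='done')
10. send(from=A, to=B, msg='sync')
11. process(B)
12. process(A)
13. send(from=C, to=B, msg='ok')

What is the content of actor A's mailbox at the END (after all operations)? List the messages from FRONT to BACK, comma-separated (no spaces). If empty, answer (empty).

Answer: (empty)

Derivation:
After 1 (process(A)): A:[] B:[] C:[]
After 2 (process(C)): A:[] B:[] C:[]
After 3 (send(from=B, to=C, msg='ping')): A:[] B:[] C:[ping]
After 4 (process(B)): A:[] B:[] C:[ping]
After 5 (process(C)): A:[] B:[] C:[]
After 6 (send(from=B, to=C, msg='resp')): A:[] B:[] C:[resp]
After 7 (process(A)): A:[] B:[] C:[resp]
After 8 (process(A)): A:[] B:[] C:[resp]
After 9 (send(from=C, to=A, msg='done')): A:[done] B:[] C:[resp]
After 10 (send(from=A, to=B, msg='sync')): A:[done] B:[sync] C:[resp]
After 11 (process(B)): A:[done] B:[] C:[resp]
After 12 (process(A)): A:[] B:[] C:[resp]
After 13 (send(from=C, to=B, msg='ok')): A:[] B:[ok] C:[resp]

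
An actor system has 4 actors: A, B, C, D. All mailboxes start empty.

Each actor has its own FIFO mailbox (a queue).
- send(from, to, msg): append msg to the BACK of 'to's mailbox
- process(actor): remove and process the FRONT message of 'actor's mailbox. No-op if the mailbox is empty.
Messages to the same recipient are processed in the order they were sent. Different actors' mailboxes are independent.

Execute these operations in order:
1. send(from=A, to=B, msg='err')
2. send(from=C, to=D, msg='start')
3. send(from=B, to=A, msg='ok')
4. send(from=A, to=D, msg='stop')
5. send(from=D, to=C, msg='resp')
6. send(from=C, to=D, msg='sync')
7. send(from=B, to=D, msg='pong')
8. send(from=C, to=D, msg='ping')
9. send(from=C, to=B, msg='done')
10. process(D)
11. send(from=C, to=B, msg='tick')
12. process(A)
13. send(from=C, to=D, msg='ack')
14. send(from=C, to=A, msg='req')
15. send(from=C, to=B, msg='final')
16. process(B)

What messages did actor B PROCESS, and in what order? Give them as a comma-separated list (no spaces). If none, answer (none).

Answer: err

Derivation:
After 1 (send(from=A, to=B, msg='err')): A:[] B:[err] C:[] D:[]
After 2 (send(from=C, to=D, msg='start')): A:[] B:[err] C:[] D:[start]
After 3 (send(from=B, to=A, msg='ok')): A:[ok] B:[err] C:[] D:[start]
After 4 (send(from=A, to=D, msg='stop')): A:[ok] B:[err] C:[] D:[start,stop]
After 5 (send(from=D, to=C, msg='resp')): A:[ok] B:[err] C:[resp] D:[start,stop]
After 6 (send(from=C, to=D, msg='sync')): A:[ok] B:[err] C:[resp] D:[start,stop,sync]
After 7 (send(from=B, to=D, msg='pong')): A:[ok] B:[err] C:[resp] D:[start,stop,sync,pong]
After 8 (send(from=C, to=D, msg='ping')): A:[ok] B:[err] C:[resp] D:[start,stop,sync,pong,ping]
After 9 (send(from=C, to=B, msg='done')): A:[ok] B:[err,done] C:[resp] D:[start,stop,sync,pong,ping]
After 10 (process(D)): A:[ok] B:[err,done] C:[resp] D:[stop,sync,pong,ping]
After 11 (send(from=C, to=B, msg='tick')): A:[ok] B:[err,done,tick] C:[resp] D:[stop,sync,pong,ping]
After 12 (process(A)): A:[] B:[err,done,tick] C:[resp] D:[stop,sync,pong,ping]
After 13 (send(from=C, to=D, msg='ack')): A:[] B:[err,done,tick] C:[resp] D:[stop,sync,pong,ping,ack]
After 14 (send(from=C, to=A, msg='req')): A:[req] B:[err,done,tick] C:[resp] D:[stop,sync,pong,ping,ack]
After 15 (send(from=C, to=B, msg='final')): A:[req] B:[err,done,tick,final] C:[resp] D:[stop,sync,pong,ping,ack]
After 16 (process(B)): A:[req] B:[done,tick,final] C:[resp] D:[stop,sync,pong,ping,ack]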